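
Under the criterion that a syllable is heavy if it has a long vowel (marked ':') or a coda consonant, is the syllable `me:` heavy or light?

`me:`: long vowel, open (no coda). Long vowel → heavy.

heavy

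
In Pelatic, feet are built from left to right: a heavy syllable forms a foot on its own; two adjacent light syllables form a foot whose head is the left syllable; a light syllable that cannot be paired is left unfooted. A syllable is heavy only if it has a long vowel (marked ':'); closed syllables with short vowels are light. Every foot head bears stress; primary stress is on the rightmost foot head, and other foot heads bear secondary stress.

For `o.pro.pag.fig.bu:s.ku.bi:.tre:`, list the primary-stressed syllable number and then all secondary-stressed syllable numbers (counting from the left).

primary 8, secondary 1, 3, 5, 7

Weights: 1 o L, 2 pro L, 3 pag L, 4 fig L, 5 bu:s H, 6 ku L, 7 bi: H, 8 tre: H.
Parse left to right (heavy = foot alone; LL = one foot; stranded L unfooted): (ˈo.pro) (ˈpag.fig) (ˈbu:s) ku (ˈbi:) (ˈtre:).
Foot heads: 1, 3, 5, 7, 8.
Primary stress on the rightmost head = syllable 8.
Secondary stress on 1, 3, 5, 7: ˌo.pro.ˌpag.fig.ˌbu:s.ku.ˌbi:.ˈtre:.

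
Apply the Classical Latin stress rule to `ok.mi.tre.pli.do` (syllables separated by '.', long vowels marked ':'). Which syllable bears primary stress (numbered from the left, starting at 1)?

Classical Latin: stress the penult if heavy (long vowel or closed), else the antepenult.
Weights: 3 tre L, 4 pli L, 5 do L.
The penult (syllable 4, pli) is light, so stress falls on the antepenult (syllable 3, tre).
Stress on syllable 3: ok.mi.ˈtre.pli.do.

3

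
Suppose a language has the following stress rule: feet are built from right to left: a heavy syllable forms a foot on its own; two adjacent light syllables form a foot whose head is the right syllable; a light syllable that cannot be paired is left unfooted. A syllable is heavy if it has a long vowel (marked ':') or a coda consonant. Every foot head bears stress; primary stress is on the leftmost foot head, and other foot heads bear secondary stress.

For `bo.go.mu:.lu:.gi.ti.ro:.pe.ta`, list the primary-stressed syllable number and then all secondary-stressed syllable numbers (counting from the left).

Weights: 1 bo L, 2 go L, 3 mu: H, 4 lu: H, 5 gi L, 6 ti L, 7 ro: H, 8 pe L, 9 ta L.
Parse right to left (heavy = foot alone; LL = one foot; stranded L unfooted): (bo.ˈgo) (ˈmu:) (ˈlu:) (gi.ˈti) (ˈro:) (pe.ˈta).
Foot heads: 2, 3, 4, 6, 7, 9.
Primary stress on the leftmost head = syllable 2.
Secondary stress on 3, 4, 6, 7, 9: bo.ˈgo.ˌmu:.ˌlu:.gi.ˌti.ˌro:.pe.ˌta.

primary 2, secondary 3, 4, 6, 7, 9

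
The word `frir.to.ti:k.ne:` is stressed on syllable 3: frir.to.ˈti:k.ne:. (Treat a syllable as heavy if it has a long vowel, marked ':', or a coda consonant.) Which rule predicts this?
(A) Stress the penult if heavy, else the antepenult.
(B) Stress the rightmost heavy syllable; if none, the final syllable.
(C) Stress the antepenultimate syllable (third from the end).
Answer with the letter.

Rule A → syllable 3 ✓.
Rule B → syllable 4 (observed: 3).
Rule C → syllable 2 (observed: 3).

A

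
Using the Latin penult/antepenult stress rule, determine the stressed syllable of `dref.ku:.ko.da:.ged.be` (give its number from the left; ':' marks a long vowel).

5

Classical Latin: stress the penult if heavy (long vowel or closed), else the antepenult.
Weights: 4 da: H, 5 ged H, 6 be L.
The penult (syllable 5, ged) is heavy, so it takes stress.
Stress on syllable 5: dref.ku:.ko.da:.ˈged.be.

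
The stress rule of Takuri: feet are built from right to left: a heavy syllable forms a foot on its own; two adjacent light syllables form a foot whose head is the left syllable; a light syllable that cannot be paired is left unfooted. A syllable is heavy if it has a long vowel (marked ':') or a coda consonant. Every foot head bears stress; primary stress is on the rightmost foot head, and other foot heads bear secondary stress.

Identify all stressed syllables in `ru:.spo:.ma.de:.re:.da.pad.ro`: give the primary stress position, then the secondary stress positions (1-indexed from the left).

primary 7, secondary 1, 2, 4, 5

Weights: 1 ru: H, 2 spo: H, 3 ma L, 4 de: H, 5 re: H, 6 da L, 7 pad H, 8 ro L.
Parse right to left (heavy = foot alone; LL = one foot; stranded L unfooted): (ˈru:) (ˈspo:) ma (ˈde:) (ˈre:) da (ˈpad) ro.
Foot heads: 1, 2, 4, 5, 7.
Primary stress on the rightmost head = syllable 7.
Secondary stress on 1, 2, 4, 5: ˌru:.ˌspo:.ma.ˌde:.ˌre:.da.ˈpad.ro.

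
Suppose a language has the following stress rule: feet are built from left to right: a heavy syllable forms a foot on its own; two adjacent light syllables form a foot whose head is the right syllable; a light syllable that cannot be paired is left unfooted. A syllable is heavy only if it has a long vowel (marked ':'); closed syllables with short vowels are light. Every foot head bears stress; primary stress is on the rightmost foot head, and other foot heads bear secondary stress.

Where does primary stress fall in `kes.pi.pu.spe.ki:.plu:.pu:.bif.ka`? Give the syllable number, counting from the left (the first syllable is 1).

9

Weights: 1 kes L, 2 pi L, 3 pu L, 4 spe L, 5 ki: H, 6 plu: H, 7 pu: H, 8 bif L, 9 ka L.
Parse left to right (heavy = foot alone; LL = one foot; stranded L unfooted): (kes.ˈpi) (pu.ˈspe) (ˈki:) (ˈplu:) (ˈpu:) (bif.ˈka).
Foot heads: 2, 4, 5, 6, 7, 9.
Primary stress on the rightmost head = syllable 9.
Primary stress: syllable 9 → kes.pi.pu.spe.ki:.plu:.pu:.bif.ˈka.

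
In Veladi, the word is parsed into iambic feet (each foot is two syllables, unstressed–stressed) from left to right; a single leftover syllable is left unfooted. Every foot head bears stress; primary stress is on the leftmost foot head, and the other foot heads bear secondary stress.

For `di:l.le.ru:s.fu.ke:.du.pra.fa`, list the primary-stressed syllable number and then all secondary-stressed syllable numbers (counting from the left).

primary 2, secondary 4, 6, 8

Parse left to right into iambic (σˈσ) feet: (di:l.ˈle) (ru:s.ˈfu) (ke:.ˈdu) (pra.ˈfa).
Foot heads (stressed positions): 2, 4, 6, 8.
End Rule Leftmost: primary stress on the leftmost head = syllable 2.
Secondary stress on 4, 6, 8: di:l.ˈle.ru:s.ˌfu.ke:.ˌdu.pra.ˌfa.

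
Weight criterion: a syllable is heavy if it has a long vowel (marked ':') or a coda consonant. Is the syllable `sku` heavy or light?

`sku`: short vowel, open (no coda). Short vowel, open → light.

light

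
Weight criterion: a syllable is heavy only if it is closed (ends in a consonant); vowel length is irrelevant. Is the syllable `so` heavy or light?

light

`so`: short vowel, open (no coda). Open (no coda) → light.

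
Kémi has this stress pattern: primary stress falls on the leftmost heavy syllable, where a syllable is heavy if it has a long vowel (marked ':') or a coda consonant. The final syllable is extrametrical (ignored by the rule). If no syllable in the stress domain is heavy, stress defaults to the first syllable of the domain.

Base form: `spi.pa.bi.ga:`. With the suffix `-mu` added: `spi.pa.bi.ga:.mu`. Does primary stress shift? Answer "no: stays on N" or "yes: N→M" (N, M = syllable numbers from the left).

Base `spi.pa.bi.ga:` (4 syllables):
  The final syllable (4, ga:) is extrametrical; the stress domain is syllables 1–3.
  Weights: 1 spi L, 2 pa L, 3 bi L.
  No heavy syllable in the domain; default to the first syllable of the domain = syllable 1.
  → primary stress on syllable 1.
Suffixed `spi.pa.bi.ga:.mu` (5 syllables):
  The final syllable (5, mu) is extrametrical; the stress domain is syllables 1–4.
  Weights: 1 spi L, 2 pa L, 3 bi L, 4 ga: H.
  Heavy syllables in the domain: 4. The leftmost is syllable 4 (ga:).
  → primary stress on syllable 4.

yes: 1→4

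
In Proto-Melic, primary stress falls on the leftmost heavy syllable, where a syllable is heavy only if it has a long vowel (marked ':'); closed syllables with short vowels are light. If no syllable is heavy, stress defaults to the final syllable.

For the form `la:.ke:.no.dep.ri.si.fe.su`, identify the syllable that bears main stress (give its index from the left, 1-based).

Weights: 1 la: H, 2 ke: H, 3 no L, 4 dep L, 5 ri L, 6 si L, 7 fe L, 8 su L.
Heavy syllables in the domain: 1, 2. The leftmost is syllable 1 (la:).
Primary stress: syllable 1 → ˈla:.ke:.no.dep.ri.si.fe.su.

1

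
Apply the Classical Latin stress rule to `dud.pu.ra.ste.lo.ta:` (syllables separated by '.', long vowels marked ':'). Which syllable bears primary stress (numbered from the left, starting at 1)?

4

Classical Latin: stress the penult if heavy (long vowel or closed), else the antepenult.
Weights: 4 ste L, 5 lo L, 6 ta: H.
The penult (syllable 5, lo) is light, so stress falls on the antepenult (syllable 4, ste).
Stress on syllable 4: dud.pu.ra.ˈste.lo.ta:.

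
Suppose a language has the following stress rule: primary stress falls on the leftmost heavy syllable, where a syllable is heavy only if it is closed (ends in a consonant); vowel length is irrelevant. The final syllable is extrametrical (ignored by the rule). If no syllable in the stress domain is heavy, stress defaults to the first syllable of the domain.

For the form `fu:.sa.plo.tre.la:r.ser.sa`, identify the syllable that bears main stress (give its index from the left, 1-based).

5

The final syllable (7, sa) is extrametrical; the stress domain is syllables 1–6.
Weights: 1 fu: L, 2 sa L, 3 plo L, 4 tre L, 5 la:r H, 6 ser H.
Heavy syllables in the domain: 5, 6. The leftmost is syllable 5 (la:r).
Primary stress: syllable 5 → fu:.sa.plo.tre.ˈla:r.ser.sa.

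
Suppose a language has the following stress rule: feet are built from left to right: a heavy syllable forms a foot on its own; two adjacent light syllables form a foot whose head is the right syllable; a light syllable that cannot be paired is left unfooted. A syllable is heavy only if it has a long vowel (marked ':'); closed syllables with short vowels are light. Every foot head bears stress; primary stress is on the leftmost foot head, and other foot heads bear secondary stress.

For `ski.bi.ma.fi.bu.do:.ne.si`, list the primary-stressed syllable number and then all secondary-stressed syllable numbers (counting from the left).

primary 2, secondary 4, 6, 8

Weights: 1 ski L, 2 bi L, 3 ma L, 4 fi L, 5 bu L, 6 do: H, 7 ne L, 8 si L.
Parse left to right (heavy = foot alone; LL = one foot; stranded L unfooted): (ski.ˈbi) (ma.ˈfi) bu (ˈdo:) (ne.ˈsi).
Foot heads: 2, 4, 6, 8.
Primary stress on the leftmost head = syllable 2.
Secondary stress on 4, 6, 8: ski.ˈbi.ma.ˌfi.bu.ˌdo:.ne.ˌsi.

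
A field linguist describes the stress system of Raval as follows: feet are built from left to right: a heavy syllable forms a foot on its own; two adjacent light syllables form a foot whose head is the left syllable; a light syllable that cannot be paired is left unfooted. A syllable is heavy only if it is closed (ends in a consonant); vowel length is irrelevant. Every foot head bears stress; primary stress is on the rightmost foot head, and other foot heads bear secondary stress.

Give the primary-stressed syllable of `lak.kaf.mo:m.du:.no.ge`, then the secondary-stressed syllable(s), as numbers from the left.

primary 4, secondary 1, 2, 3

Weights: 1 lak H, 2 kaf H, 3 mo:m H, 4 du: L, 5 no L, 6 ge L.
Parse left to right (heavy = foot alone; LL = one foot; stranded L unfooted): (ˈlak) (ˈkaf) (ˈmo:m) (ˈdu:.no) ge.
Foot heads: 1, 2, 3, 4.
Primary stress on the rightmost head = syllable 4.
Secondary stress on 1, 2, 3: ˌlak.ˌkaf.ˌmo:m.ˈdu:.no.ge.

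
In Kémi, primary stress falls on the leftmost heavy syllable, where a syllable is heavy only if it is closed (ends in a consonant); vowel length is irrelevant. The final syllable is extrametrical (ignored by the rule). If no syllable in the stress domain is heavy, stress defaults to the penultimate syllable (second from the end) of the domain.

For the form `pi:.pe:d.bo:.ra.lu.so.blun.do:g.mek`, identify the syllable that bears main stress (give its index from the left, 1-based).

2

The final syllable (9, mek) is extrametrical; the stress domain is syllables 1–8.
Weights: 1 pi: L, 2 pe:d H, 3 bo: L, 4 ra L, 5 lu L, 6 so L, 7 blun H, 8 do:g H.
Heavy syllables in the domain: 2, 7, 8. The leftmost is syllable 2 (pe:d).
Primary stress: syllable 2 → pi:.ˈpe:d.bo:.ra.lu.so.blun.do:g.mek.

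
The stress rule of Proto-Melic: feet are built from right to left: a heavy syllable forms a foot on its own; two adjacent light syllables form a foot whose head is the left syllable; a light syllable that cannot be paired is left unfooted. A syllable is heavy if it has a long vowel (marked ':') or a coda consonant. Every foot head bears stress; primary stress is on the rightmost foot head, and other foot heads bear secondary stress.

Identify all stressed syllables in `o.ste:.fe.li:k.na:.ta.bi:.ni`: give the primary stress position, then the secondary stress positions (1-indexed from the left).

primary 7, secondary 2, 4, 5

Weights: 1 o L, 2 ste: H, 3 fe L, 4 li:k H, 5 na: H, 6 ta L, 7 bi: H, 8 ni L.
Parse right to left (heavy = foot alone; LL = one foot; stranded L unfooted): o (ˈste:) fe (ˈli:k) (ˈna:) ta (ˈbi:) ni.
Foot heads: 2, 4, 5, 7.
Primary stress on the rightmost head = syllable 7.
Secondary stress on 2, 4, 5: o.ˌste:.fe.ˌli:k.ˌna:.ta.ˈbi:.ni.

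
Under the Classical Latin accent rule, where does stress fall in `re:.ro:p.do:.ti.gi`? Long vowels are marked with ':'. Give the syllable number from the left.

3

Classical Latin: stress the penult if heavy (long vowel or closed), else the antepenult.
Weights: 3 do: H, 4 ti L, 5 gi L.
The penult (syllable 4, ti) is light, so stress falls on the antepenult (syllable 3, do:).
Stress on syllable 3: re:.ro:p.ˈdo:.ti.gi.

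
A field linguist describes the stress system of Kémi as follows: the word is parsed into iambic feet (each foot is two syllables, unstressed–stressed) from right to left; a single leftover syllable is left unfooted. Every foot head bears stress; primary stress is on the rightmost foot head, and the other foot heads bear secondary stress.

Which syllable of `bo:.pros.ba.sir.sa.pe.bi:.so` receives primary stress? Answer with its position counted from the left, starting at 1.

8

Parse right to left into iambic (σˈσ) feet: (bo:.ˈpros) (ba.ˈsir) (sa.ˈpe) (bi:.ˈso).
Foot heads (stressed positions): 2, 4, 6, 8.
End Rule Rightmost: primary stress on the rightmost head = syllable 8.
Primary stress: syllable 8 → bo:.pros.ba.sir.sa.pe.bi:.ˈso.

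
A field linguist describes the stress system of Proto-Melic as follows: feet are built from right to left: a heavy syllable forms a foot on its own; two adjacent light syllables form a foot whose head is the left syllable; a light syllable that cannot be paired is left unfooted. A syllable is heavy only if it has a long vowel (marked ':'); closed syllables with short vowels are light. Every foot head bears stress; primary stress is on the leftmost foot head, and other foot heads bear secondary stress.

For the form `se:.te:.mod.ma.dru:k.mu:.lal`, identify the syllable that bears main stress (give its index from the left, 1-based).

Weights: 1 se: H, 2 te: H, 3 mod L, 4 ma L, 5 dru:k H, 6 mu: H, 7 lal L.
Parse right to left (heavy = foot alone; LL = one foot; stranded L unfooted): (ˈse:) (ˈte:) (ˈmod.ma) (ˈdru:k) (ˈmu:) lal.
Foot heads: 1, 2, 3, 5, 6.
Primary stress on the leftmost head = syllable 1.
Primary stress: syllable 1 → ˈse:.te:.mod.ma.dru:k.mu:.lal.

1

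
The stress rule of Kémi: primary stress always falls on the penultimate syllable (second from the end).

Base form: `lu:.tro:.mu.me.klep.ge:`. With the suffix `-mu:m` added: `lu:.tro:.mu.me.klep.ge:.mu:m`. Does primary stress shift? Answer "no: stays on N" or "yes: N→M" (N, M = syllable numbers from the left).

yes: 5→6

Base `lu:.tro:.mu.me.klep.ge:` (6 syllables):
  The word has 6 syllables; the penultimate syllable (second from the end) is syllable 5 (klep).
  → primary stress on syllable 5.
Suffixed `lu:.tro:.mu.me.klep.ge:.mu:m` (7 syllables):
  The word has 7 syllables; the penultimate syllable (second from the end) is syllable 6 (ge:).
  → primary stress on syllable 6.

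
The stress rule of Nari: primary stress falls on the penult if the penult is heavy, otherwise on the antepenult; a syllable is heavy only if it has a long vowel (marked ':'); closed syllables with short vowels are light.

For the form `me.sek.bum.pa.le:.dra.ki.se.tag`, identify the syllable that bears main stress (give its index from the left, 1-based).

Weights: 7 ki L, 8 se L, 9 tag L.
The penult (syllable 8, se) is light, so stress falls on the antepenult (syllable 7, ki).
Primary stress: syllable 7 → me.sek.bum.pa.le:.dra.ˈki.se.tag.

7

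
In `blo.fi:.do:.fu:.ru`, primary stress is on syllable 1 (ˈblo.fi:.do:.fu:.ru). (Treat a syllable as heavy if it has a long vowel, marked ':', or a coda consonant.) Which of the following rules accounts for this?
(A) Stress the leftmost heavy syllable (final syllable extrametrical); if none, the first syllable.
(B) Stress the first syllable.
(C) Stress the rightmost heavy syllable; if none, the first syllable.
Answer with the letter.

Rule A → syllable 2 (observed: 1).
Rule B → syllable 1 ✓.
Rule C → syllable 4 (observed: 1).

B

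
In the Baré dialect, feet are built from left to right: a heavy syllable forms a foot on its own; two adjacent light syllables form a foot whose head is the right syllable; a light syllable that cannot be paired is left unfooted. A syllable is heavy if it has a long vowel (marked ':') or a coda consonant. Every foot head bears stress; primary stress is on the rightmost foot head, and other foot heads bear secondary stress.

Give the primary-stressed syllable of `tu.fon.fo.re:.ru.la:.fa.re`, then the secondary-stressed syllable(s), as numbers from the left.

primary 8, secondary 2, 4, 6

Weights: 1 tu L, 2 fon H, 3 fo L, 4 re: H, 5 ru L, 6 la: H, 7 fa L, 8 re L.
Parse left to right (heavy = foot alone; LL = one foot; stranded L unfooted): tu (ˈfon) fo (ˈre:) ru (ˈla:) (fa.ˈre).
Foot heads: 2, 4, 6, 8.
Primary stress on the rightmost head = syllable 8.
Secondary stress on 2, 4, 6: tu.ˌfon.fo.ˌre:.ru.ˌla:.fa.ˈre.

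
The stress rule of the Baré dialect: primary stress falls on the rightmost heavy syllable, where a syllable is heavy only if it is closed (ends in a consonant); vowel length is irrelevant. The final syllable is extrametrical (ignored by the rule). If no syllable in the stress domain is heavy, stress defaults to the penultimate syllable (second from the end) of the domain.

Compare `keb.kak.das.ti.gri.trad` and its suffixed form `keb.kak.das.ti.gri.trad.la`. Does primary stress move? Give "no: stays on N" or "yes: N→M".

Base `keb.kak.das.ti.gri.trad` (6 syllables):
  The final syllable (6, trad) is extrametrical; the stress domain is syllables 1–5.
  Weights: 1 keb H, 2 kak H, 3 das H, 4 ti L, 5 gri L.
  Heavy syllables in the domain: 1, 2, 3. The rightmost is syllable 3 (das).
  → primary stress on syllable 3.
Suffixed `keb.kak.das.ti.gri.trad.la` (7 syllables):
  The final syllable (7, la) is extrametrical; the stress domain is syllables 1–6.
  Weights: 1 keb H, 2 kak H, 3 das H, 4 ti L, 5 gri L, 6 trad H.
  Heavy syllables in the domain: 1, 2, 3, 6. The rightmost is syllable 6 (trad).
  → primary stress on syllable 6.

yes: 3→6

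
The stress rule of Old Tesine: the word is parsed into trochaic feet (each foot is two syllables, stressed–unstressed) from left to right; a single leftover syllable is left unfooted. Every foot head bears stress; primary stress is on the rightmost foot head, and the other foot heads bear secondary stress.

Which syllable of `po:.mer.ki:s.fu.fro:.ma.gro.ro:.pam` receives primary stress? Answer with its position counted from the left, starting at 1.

7

Parse left to right into trochaic (ˈσσ) feet: (ˈpo:.mer) (ˈki:s.fu) (ˈfro:.ma) (ˈgro.ro:) pam. Syllable 9 is left unfooted.
Foot heads (stressed positions): 1, 3, 5, 7.
End Rule Rightmost: primary stress on the rightmost head = syllable 7.
Primary stress: syllable 7 → po:.mer.ki:s.fu.fro:.ma.ˈgro.ro:.pam.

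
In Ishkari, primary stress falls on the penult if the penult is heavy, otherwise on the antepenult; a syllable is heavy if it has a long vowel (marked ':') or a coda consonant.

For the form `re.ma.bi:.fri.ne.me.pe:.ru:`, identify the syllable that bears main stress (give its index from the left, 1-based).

Weights: 6 me L, 7 pe: H, 8 ru: H.
The penult (syllable 7, pe:) is heavy, so it takes stress.
Primary stress: syllable 7 → re.ma.bi:.fri.ne.me.ˈpe:.ru:.

7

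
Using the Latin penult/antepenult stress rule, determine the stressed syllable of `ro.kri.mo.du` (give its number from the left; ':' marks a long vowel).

Classical Latin: stress the penult if heavy (long vowel or closed), else the antepenult.
Weights: 2 kri L, 3 mo L, 4 du L.
The penult (syllable 3, mo) is light, so stress falls on the antepenult (syllable 2, kri).
Stress on syllable 2: ro.ˈkri.mo.du.

2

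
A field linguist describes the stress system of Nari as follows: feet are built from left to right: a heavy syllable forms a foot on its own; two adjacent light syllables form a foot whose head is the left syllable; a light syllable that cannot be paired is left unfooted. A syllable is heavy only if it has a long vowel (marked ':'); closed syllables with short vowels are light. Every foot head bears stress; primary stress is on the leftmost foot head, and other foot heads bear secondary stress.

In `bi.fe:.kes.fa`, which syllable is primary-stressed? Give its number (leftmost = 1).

2

Weights: 1 bi L, 2 fe: H, 3 kes L, 4 fa L.
Parse left to right (heavy = foot alone; LL = one foot; stranded L unfooted): bi (ˈfe:) (ˈkes.fa).
Foot heads: 2, 3.
Primary stress on the leftmost head = syllable 2.
Primary stress: syllable 2 → bi.ˈfe:.kes.fa.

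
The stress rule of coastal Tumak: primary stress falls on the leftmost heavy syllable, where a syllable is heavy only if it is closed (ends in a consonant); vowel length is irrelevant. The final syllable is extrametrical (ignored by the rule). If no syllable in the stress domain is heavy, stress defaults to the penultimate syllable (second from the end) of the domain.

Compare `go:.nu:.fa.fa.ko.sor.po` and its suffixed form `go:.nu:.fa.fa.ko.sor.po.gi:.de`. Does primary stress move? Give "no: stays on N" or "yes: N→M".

Base `go:.nu:.fa.fa.ko.sor.po` (7 syllables):
  The final syllable (7, po) is extrametrical; the stress domain is syllables 1–6.
  Weights: 1 go: L, 2 nu: L, 3 fa L, 4 fa L, 5 ko L, 6 sor H.
  Heavy syllables in the domain: 6. The leftmost is syllable 6 (sor).
  → primary stress on syllable 6.
Suffixed `go:.nu:.fa.fa.ko.sor.po.gi:.de` (9 syllables):
  The final syllable (9, de) is extrametrical; the stress domain is syllables 1–8.
  Weights: 1 go: L, 2 nu: L, 3 fa L, 4 fa L, 5 ko L, 6 sor H, 7 po L, 8 gi: L.
  Heavy syllables in the domain: 6. The leftmost is syllable 6 (sor).
  → primary stress on syllable 6.

no: stays on 6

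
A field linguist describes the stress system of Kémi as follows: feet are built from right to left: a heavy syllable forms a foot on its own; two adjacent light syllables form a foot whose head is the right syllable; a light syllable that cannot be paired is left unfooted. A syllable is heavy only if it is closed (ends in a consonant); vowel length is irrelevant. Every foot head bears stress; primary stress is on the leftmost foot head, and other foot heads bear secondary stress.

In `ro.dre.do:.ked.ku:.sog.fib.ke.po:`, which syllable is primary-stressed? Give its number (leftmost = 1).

Weights: 1 ro L, 2 dre L, 3 do: L, 4 ked H, 5 ku: L, 6 sog H, 7 fib H, 8 ke L, 9 po: L.
Parse right to left (heavy = foot alone; LL = one foot; stranded L unfooted): ro (dre.ˈdo:) (ˈked) ku: (ˈsog) (ˈfib) (ke.ˈpo:).
Foot heads: 3, 4, 6, 7, 9.
Primary stress on the leftmost head = syllable 3.
Primary stress: syllable 3 → ro.dre.ˈdo:.ked.ku:.sog.fib.ke.po:.

3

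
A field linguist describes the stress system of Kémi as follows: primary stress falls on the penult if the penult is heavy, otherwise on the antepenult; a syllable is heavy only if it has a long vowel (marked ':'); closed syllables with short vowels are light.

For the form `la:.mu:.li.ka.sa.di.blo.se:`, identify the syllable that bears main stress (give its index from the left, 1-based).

Weights: 6 di L, 7 blo L, 8 se: H.
The penult (syllable 7, blo) is light, so stress falls on the antepenult (syllable 6, di).
Primary stress: syllable 6 → la:.mu:.li.ka.sa.ˈdi.blo.se:.

6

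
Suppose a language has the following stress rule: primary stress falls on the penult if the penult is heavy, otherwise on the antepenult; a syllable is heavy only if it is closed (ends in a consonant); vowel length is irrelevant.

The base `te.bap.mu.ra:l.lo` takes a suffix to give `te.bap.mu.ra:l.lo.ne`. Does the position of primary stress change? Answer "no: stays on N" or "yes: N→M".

Base `te.bap.mu.ra:l.lo` (5 syllables):
  Weights: 3 mu L, 4 ra:l H, 5 lo L.
  The penult (syllable 4, ra:l) is heavy, so it takes stress.
  → primary stress on syllable 4.
Suffixed `te.bap.mu.ra:l.lo.ne` (6 syllables):
  Weights: 4 ra:l H, 5 lo L, 6 ne L.
  The penult (syllable 5, lo) is light, so stress falls on the antepenult (syllable 4, ra:l).
  → primary stress on syllable 4.

no: stays on 4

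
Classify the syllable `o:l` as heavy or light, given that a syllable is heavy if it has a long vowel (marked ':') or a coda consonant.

heavy

`o:l`: long vowel, closed (coda /l/). Long vowel and closed → heavy.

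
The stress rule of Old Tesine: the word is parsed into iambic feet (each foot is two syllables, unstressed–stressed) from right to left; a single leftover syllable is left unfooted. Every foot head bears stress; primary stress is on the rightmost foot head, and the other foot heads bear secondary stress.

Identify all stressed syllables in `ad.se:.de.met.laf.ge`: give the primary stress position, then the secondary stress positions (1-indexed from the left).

Parse right to left into iambic (σˈσ) feet: (ad.ˈse:) (de.ˈmet) (laf.ˈge).
Foot heads (stressed positions): 2, 4, 6.
End Rule Rightmost: primary stress on the rightmost head = syllable 6.
Secondary stress on 2, 4: ad.ˌse:.de.ˌmet.laf.ˈge.

primary 6, secondary 2, 4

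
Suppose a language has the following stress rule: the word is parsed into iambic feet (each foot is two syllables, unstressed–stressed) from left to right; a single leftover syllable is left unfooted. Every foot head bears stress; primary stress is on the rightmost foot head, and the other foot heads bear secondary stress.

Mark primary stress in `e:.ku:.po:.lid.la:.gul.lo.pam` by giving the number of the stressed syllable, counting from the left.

Parse left to right into iambic (σˈσ) feet: (e:.ˈku:) (po:.ˈlid) (la:.ˈgul) (lo.ˈpam).
Foot heads (stressed positions): 2, 4, 6, 8.
End Rule Rightmost: primary stress on the rightmost head = syllable 8.
Primary stress: syllable 8 → e:.ku:.po:.lid.la:.gul.lo.ˈpam.

8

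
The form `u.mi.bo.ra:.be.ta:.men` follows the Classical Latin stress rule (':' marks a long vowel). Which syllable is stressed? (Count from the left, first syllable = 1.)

Classical Latin: stress the penult if heavy (long vowel or closed), else the antepenult.
Weights: 5 be L, 6 ta: H, 7 men H.
The penult (syllable 6, ta:) is heavy, so it takes stress.
Stress on syllable 6: u.mi.bo.ra:.be.ˈta:.men.

6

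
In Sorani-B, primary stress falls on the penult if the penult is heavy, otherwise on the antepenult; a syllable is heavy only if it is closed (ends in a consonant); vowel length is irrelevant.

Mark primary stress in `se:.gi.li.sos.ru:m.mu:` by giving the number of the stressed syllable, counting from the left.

5

Weights: 4 sos H, 5 ru:m H, 6 mu: L.
The penult (syllable 5, ru:m) is heavy, so it takes stress.
Primary stress: syllable 5 → se:.gi.li.sos.ˈru:m.mu:.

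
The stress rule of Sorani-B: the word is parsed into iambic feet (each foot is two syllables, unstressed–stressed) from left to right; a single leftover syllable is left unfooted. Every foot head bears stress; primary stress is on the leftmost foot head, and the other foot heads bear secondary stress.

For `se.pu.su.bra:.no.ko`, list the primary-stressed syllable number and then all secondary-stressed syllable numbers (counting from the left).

Parse left to right into iambic (σˈσ) feet: (se.ˈpu) (su.ˈbra:) (no.ˈko).
Foot heads (stressed positions): 2, 4, 6.
End Rule Leftmost: primary stress on the leftmost head = syllable 2.
Secondary stress on 4, 6: se.ˈpu.su.ˌbra:.no.ˌko.

primary 2, secondary 4, 6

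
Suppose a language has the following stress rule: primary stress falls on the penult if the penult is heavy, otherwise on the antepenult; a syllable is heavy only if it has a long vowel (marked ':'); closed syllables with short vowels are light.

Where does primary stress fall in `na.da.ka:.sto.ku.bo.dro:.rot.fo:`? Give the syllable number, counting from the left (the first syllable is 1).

Weights: 7 dro: H, 8 rot L, 9 fo: H.
The penult (syllable 8, rot) is light, so stress falls on the antepenult (syllable 7, dro:).
Primary stress: syllable 7 → na.da.ka:.sto.ku.bo.ˈdro:.rot.fo:.

7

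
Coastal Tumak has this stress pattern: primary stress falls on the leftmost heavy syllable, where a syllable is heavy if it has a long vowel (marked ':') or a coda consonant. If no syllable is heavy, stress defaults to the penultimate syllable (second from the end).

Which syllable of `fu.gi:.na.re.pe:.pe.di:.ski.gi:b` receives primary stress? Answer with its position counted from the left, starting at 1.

2

Weights: 1 fu L, 2 gi: H, 3 na L, 4 re L, 5 pe: H, 6 pe L, 7 di: H, 8 ski L, 9 gi:b H.
Heavy syllables in the domain: 2, 5, 7, 9. The leftmost is syllable 2 (gi:).
Primary stress: syllable 2 → fu.ˈgi:.na.re.pe:.pe.di:.ski.gi:b.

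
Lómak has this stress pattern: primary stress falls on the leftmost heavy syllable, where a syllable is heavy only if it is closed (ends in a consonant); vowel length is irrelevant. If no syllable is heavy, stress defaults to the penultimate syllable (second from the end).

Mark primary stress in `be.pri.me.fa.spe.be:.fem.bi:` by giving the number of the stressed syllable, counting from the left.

7

Weights: 1 be L, 2 pri L, 3 me L, 4 fa L, 5 spe L, 6 be: L, 7 fem H, 8 bi: L.
Heavy syllables in the domain: 7. The leftmost is syllable 7 (fem).
Primary stress: syllable 7 → be.pri.me.fa.spe.be:.ˈfem.bi:.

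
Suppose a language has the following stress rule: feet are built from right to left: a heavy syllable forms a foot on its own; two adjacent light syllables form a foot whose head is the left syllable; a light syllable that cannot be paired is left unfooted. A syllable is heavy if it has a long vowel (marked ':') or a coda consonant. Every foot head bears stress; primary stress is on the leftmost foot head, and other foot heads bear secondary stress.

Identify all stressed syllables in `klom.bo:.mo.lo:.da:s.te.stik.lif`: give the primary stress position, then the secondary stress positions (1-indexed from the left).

primary 1, secondary 2, 4, 5, 7, 8

Weights: 1 klom H, 2 bo: H, 3 mo L, 4 lo: H, 5 da:s H, 6 te L, 7 stik H, 8 lif H.
Parse right to left (heavy = foot alone; LL = one foot; stranded L unfooted): (ˈklom) (ˈbo:) mo (ˈlo:) (ˈda:s) te (ˈstik) (ˈlif).
Foot heads: 1, 2, 4, 5, 7, 8.
Primary stress on the leftmost head = syllable 1.
Secondary stress on 2, 4, 5, 7, 8: ˈklom.ˌbo:.mo.ˌlo:.ˌda:s.te.ˌstik.ˌlif.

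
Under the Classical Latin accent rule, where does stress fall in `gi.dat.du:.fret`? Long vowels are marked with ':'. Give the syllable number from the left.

3

Classical Latin: stress the penult if heavy (long vowel or closed), else the antepenult.
Weights: 2 dat H, 3 du: H, 4 fret H.
The penult (syllable 3, du:) is heavy, so it takes stress.
Stress on syllable 3: gi.dat.ˈdu:.fret.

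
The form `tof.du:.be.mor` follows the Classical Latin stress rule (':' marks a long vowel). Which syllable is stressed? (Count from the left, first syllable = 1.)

Classical Latin: stress the penult if heavy (long vowel or closed), else the antepenult.
Weights: 2 du: H, 3 be L, 4 mor H.
The penult (syllable 3, be) is light, so stress falls on the antepenult (syllable 2, du:).
Stress on syllable 2: tof.ˈdu:.be.mor.

2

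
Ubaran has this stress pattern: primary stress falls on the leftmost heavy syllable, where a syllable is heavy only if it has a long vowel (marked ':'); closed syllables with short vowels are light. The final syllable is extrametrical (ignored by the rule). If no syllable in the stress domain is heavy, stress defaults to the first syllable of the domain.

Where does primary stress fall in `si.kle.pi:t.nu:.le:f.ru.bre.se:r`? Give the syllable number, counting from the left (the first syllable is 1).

The final syllable (8, se:r) is extrametrical; the stress domain is syllables 1–7.
Weights: 1 si L, 2 kle L, 3 pi:t H, 4 nu: H, 5 le:f H, 6 ru L, 7 bre L.
Heavy syllables in the domain: 3, 4, 5. The leftmost is syllable 3 (pi:t).
Primary stress: syllable 3 → si.kle.ˈpi:t.nu:.le:f.ru.bre.se:r.

3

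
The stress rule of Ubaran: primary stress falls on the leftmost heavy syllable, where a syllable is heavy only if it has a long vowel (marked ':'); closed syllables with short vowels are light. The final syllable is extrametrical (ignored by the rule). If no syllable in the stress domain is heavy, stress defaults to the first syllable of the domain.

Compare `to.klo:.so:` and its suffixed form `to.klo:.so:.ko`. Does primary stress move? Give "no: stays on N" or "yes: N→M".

no: stays on 2

Base `to.klo:.so:` (3 syllables):
  The final syllable (3, so:) is extrametrical; the stress domain is syllables 1–2.
  Weights: 1 to L, 2 klo: H.
  Heavy syllables in the domain: 2. The leftmost is syllable 2 (klo:).
  → primary stress on syllable 2.
Suffixed `to.klo:.so:.ko` (4 syllables):
  The final syllable (4, ko) is extrametrical; the stress domain is syllables 1–3.
  Weights: 1 to L, 2 klo: H, 3 so: H.
  Heavy syllables in the domain: 2, 3. The leftmost is syllable 2 (klo:).
  → primary stress on syllable 2.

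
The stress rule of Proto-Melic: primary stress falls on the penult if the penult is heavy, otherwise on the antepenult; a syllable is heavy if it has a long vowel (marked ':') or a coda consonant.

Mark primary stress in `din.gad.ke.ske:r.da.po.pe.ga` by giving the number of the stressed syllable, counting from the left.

Weights: 6 po L, 7 pe L, 8 ga L.
The penult (syllable 7, pe) is light, so stress falls on the antepenult (syllable 6, po).
Primary stress: syllable 6 → din.gad.ke.ske:r.da.ˈpo.pe.ga.

6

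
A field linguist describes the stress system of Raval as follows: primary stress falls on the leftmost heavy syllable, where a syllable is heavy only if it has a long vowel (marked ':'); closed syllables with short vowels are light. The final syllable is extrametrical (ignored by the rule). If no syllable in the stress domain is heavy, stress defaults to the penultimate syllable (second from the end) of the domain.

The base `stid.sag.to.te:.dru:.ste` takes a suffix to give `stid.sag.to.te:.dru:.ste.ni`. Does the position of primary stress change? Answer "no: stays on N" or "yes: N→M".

no: stays on 4

Base `stid.sag.to.te:.dru:.ste` (6 syllables):
  The final syllable (6, ste) is extrametrical; the stress domain is syllables 1–5.
  Weights: 1 stid L, 2 sag L, 3 to L, 4 te: H, 5 dru: H.
  Heavy syllables in the domain: 4, 5. The leftmost is syllable 4 (te:).
  → primary stress on syllable 4.
Suffixed `stid.sag.to.te:.dru:.ste.ni` (7 syllables):
  The final syllable (7, ni) is extrametrical; the stress domain is syllables 1–6.
  Weights: 1 stid L, 2 sag L, 3 to L, 4 te: H, 5 dru: H, 6 ste L.
  Heavy syllables in the domain: 4, 5. The leftmost is syllable 4 (te:).
  → primary stress on syllable 4.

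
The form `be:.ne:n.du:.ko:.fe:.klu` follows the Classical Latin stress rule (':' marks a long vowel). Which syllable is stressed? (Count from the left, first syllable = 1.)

5

Classical Latin: stress the penult if heavy (long vowel or closed), else the antepenult.
Weights: 4 ko: H, 5 fe: H, 6 klu L.
The penult (syllable 5, fe:) is heavy, so it takes stress.
Stress on syllable 5: be:.ne:n.du:.ko:.ˈfe:.klu.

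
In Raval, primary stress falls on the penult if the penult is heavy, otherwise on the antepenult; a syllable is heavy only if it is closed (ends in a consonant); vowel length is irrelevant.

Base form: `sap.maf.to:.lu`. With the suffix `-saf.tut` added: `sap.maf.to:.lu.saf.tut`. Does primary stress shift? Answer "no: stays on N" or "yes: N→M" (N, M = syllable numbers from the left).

Base `sap.maf.to:.lu` (4 syllables):
  Weights: 2 maf H, 3 to: L, 4 lu L.
  The penult (syllable 3, to:) is light, so stress falls on the antepenult (syllable 2, maf).
  → primary stress on syllable 2.
Suffixed `sap.maf.to:.lu.saf.tut` (6 syllables):
  Weights: 4 lu L, 5 saf H, 6 tut H.
  The penult (syllable 5, saf) is heavy, so it takes stress.
  → primary stress on syllable 5.

yes: 2→5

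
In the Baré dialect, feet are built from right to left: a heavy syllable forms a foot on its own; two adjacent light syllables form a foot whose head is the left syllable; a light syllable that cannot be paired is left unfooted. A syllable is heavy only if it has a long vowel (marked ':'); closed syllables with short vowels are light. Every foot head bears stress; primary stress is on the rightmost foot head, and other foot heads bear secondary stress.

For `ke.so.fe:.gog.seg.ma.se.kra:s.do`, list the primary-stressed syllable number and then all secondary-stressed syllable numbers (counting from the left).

Weights: 1 ke L, 2 so L, 3 fe: H, 4 gog L, 5 seg L, 6 ma L, 7 se L, 8 kra:s H, 9 do L.
Parse right to left (heavy = foot alone; LL = one foot; stranded L unfooted): (ˈke.so) (ˈfe:) (ˈgog.seg) (ˈma.se) (ˈkra:s) do.
Foot heads: 1, 3, 4, 6, 8.
Primary stress on the rightmost head = syllable 8.
Secondary stress on 1, 3, 4, 6: ˌke.so.ˌfe:.ˌgog.seg.ˌma.se.ˈkra:s.do.

primary 8, secondary 1, 3, 4, 6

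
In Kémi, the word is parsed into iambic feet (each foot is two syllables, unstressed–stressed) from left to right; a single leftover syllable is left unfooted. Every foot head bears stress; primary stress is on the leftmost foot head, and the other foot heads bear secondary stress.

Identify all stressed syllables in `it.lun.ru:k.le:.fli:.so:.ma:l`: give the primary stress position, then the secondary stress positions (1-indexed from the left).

Parse left to right into iambic (σˈσ) feet: (it.ˈlun) (ru:k.ˈle:) (fli:.ˈso:) ma:l. Syllable 7 is left unfooted.
Foot heads (stressed positions): 2, 4, 6.
End Rule Leftmost: primary stress on the leftmost head = syllable 2.
Secondary stress on 4, 6: it.ˈlun.ru:k.ˌle:.fli:.ˌso:.ma:l.

primary 2, secondary 4, 6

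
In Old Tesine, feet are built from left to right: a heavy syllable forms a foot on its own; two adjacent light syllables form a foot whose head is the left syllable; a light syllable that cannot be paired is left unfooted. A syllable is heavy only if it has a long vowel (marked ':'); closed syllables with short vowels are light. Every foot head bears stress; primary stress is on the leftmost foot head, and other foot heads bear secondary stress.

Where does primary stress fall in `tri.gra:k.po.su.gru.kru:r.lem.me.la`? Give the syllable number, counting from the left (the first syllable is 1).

2

Weights: 1 tri L, 2 gra:k H, 3 po L, 4 su L, 5 gru L, 6 kru:r H, 7 lem L, 8 me L, 9 la L.
Parse left to right (heavy = foot alone; LL = one foot; stranded L unfooted): tri (ˈgra:k) (ˈpo.su) gru (ˈkru:r) (ˈlem.me) la.
Foot heads: 2, 3, 6, 7.
Primary stress on the leftmost head = syllable 2.
Primary stress: syllable 2 → tri.ˈgra:k.po.su.gru.kru:r.lem.me.la.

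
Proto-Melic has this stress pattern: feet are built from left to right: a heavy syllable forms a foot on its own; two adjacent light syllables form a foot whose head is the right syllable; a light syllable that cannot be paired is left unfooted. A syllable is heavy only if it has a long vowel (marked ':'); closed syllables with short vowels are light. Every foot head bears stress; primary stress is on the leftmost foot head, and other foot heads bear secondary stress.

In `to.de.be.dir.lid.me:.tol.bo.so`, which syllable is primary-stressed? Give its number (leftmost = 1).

Weights: 1 to L, 2 de L, 3 be L, 4 dir L, 5 lid L, 6 me: H, 7 tol L, 8 bo L, 9 so L.
Parse left to right (heavy = foot alone; LL = one foot; stranded L unfooted): (to.ˈde) (be.ˈdir) lid (ˈme:) (tol.ˈbo) so.
Foot heads: 2, 4, 6, 8.
Primary stress on the leftmost head = syllable 2.
Primary stress: syllable 2 → to.ˈde.be.dir.lid.me:.tol.bo.so.

2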